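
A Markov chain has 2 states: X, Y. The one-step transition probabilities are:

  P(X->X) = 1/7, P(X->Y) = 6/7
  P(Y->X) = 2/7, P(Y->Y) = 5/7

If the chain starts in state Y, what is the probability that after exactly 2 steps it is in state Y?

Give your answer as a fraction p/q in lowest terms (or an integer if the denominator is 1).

Answer: 37/49

Derivation:
Computing P^2 by repeated multiplication:
P^1 =
  X: [1/7, 6/7]
  Y: [2/7, 5/7]
P^2 =
  X: [13/49, 36/49]
  Y: [12/49, 37/49]

(P^2)[Y -> Y] = 37/49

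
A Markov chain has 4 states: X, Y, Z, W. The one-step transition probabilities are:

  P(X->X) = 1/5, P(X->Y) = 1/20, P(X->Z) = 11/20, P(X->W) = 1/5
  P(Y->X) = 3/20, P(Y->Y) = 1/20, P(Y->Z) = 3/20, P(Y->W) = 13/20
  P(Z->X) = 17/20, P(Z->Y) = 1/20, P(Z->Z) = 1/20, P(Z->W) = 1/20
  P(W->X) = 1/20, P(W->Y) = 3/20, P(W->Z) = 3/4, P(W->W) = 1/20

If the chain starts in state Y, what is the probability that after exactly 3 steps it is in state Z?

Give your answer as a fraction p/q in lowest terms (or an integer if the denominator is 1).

Answer: 29/125

Derivation:
Computing P^3 by repeated multiplication:
P^1 =
  X: [1/5, 1/20, 11/20, 1/5]
  Y: [3/20, 1/20, 3/20, 13/20]
  Z: [17/20, 1/20, 1/20, 1/20]
  W: [1/20, 3/20, 3/4, 1/20]
P^2 =
  X: [21/40, 7/100, 59/200, 11/100]
  Y: [79/400, 23/200, 117/200, 41/400]
  Z: [89/400, 11/200, 103/200, 83/400]
  W: [269/400, 11/200, 1/8, 59/400]
P^3 =
  X: [1487/4000, 61/1000, 793/2000, 683/4000]
  Y: [4473/8000, 241/4000, 29/125, 1189/8000]
  Z: [4007/8000, 283/4000, 39/125, 931/8000]
  W: [2051/8000, 259/4000, 99/200, 1471/8000]

(P^3)[Y -> Z] = 29/125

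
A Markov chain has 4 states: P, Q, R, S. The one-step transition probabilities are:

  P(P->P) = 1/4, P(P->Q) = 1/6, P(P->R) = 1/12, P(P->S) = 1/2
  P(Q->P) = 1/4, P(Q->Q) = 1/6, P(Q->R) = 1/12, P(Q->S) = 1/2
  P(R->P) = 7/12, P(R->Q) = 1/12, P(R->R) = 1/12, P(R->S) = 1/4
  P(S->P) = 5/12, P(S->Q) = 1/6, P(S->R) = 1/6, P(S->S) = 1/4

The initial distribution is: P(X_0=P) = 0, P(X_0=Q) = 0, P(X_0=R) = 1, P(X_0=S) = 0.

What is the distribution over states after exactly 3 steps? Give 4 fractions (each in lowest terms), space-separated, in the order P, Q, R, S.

Propagating the distribution step by step (d_{t+1} = d_t * P):
d_0 = (P=0, Q=0, R=1, S=0)
  d_1[P] = 0*1/4 + 0*1/4 + 1*7/12 + 0*5/12 = 7/12
  d_1[Q] = 0*1/6 + 0*1/6 + 1*1/12 + 0*1/6 = 1/12
  d_1[R] = 0*1/12 + 0*1/12 + 1*1/12 + 0*1/6 = 1/12
  d_1[S] = 0*1/2 + 0*1/2 + 1*1/4 + 0*1/4 = 1/4
d_1 = (P=7/12, Q=1/12, R=1/12, S=1/4)
  d_2[P] = 7/12*1/4 + 1/12*1/4 + 1/12*7/12 + 1/4*5/12 = 23/72
  d_2[Q] = 7/12*1/6 + 1/12*1/6 + 1/12*1/12 + 1/4*1/6 = 23/144
  d_2[R] = 7/12*1/12 + 1/12*1/12 + 1/12*1/12 + 1/4*1/6 = 5/48
  d_2[S] = 7/12*1/2 + 1/12*1/2 + 1/12*1/4 + 1/4*1/4 = 5/12
d_2 = (P=23/72, Q=23/144, R=5/48, S=5/12)
  d_3[P] = 23/72*1/4 + 23/144*1/4 + 5/48*7/12 + 5/12*5/12 = 17/48
  d_3[Q] = 23/72*1/6 + 23/144*1/6 + 5/48*1/12 + 5/12*1/6 = 91/576
  d_3[R] = 23/72*1/12 + 23/144*1/12 + 5/48*1/12 + 5/12*1/6 = 17/144
  d_3[S] = 23/72*1/2 + 23/144*1/2 + 5/48*1/4 + 5/12*1/4 = 71/192
d_3 = (P=17/48, Q=91/576, R=17/144, S=71/192)

Answer: 17/48 91/576 17/144 71/192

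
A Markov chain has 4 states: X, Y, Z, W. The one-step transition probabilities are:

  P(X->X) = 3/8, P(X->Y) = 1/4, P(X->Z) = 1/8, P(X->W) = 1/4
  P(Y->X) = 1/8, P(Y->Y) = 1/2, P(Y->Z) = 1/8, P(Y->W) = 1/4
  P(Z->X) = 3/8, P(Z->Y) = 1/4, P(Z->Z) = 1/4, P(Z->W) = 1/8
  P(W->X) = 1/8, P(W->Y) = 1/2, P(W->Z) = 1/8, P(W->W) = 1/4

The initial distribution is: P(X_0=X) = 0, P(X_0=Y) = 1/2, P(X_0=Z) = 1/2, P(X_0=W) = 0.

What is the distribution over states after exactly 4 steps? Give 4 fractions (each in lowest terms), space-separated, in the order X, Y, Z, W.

Propagating the distribution step by step (d_{t+1} = d_t * P):
d_0 = (X=0, Y=1/2, Z=1/2, W=0)
  d_1[X] = 0*3/8 + 1/2*1/8 + 1/2*3/8 + 0*1/8 = 1/4
  d_1[Y] = 0*1/4 + 1/2*1/2 + 1/2*1/4 + 0*1/2 = 3/8
  d_1[Z] = 0*1/8 + 1/2*1/8 + 1/2*1/4 + 0*1/8 = 3/16
  d_1[W] = 0*1/4 + 1/2*1/4 + 1/2*1/8 + 0*1/4 = 3/16
d_1 = (X=1/4, Y=3/8, Z=3/16, W=3/16)
  d_2[X] = 1/4*3/8 + 3/8*1/8 + 3/16*3/8 + 3/16*1/8 = 15/64
  d_2[Y] = 1/4*1/4 + 3/8*1/2 + 3/16*1/4 + 3/16*1/2 = 25/64
  d_2[Z] = 1/4*1/8 + 3/8*1/8 + 3/16*1/4 + 3/16*1/8 = 19/128
  d_2[W] = 1/4*1/4 + 3/8*1/4 + 3/16*1/8 + 3/16*1/4 = 29/128
d_2 = (X=15/64, Y=25/64, Z=19/128, W=29/128)
  d_3[X] = 15/64*3/8 + 25/64*1/8 + 19/128*3/8 + 29/128*1/8 = 113/512
  d_3[Y] = 15/64*1/4 + 25/64*1/2 + 19/128*1/4 + 29/128*1/2 = 207/512
  d_3[Z] = 15/64*1/8 + 25/64*1/8 + 19/128*1/4 + 29/128*1/8 = 147/1024
  d_3[W] = 15/64*1/4 + 25/64*1/4 + 19/128*1/8 + 29/128*1/4 = 237/1024
d_3 = (X=113/512, Y=207/512, Z=147/1024, W=237/1024)
  d_4[X] = 113/512*3/8 + 207/512*1/8 + 147/1024*3/8 + 237/1024*1/8 = 885/4096
  d_4[Y] = 113/512*1/4 + 207/512*1/2 + 147/1024*1/4 + 237/1024*1/2 = 1675/4096
  d_4[Z] = 113/512*1/8 + 207/512*1/8 + 147/1024*1/4 + 237/1024*1/8 = 1171/8192
  d_4[W] = 113/512*1/4 + 207/512*1/4 + 147/1024*1/8 + 237/1024*1/4 = 1901/8192
d_4 = (X=885/4096, Y=1675/4096, Z=1171/8192, W=1901/8192)

Answer: 885/4096 1675/4096 1171/8192 1901/8192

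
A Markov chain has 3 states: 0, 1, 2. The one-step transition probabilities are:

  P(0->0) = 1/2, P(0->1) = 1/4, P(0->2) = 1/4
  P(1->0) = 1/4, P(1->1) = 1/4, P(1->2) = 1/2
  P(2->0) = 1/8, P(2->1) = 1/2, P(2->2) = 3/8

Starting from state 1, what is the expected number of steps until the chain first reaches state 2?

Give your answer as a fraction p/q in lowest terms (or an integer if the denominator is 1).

Let h_i = expected steps to first reach 2 from state i.
Boundary: h_2 = 0.
First-step equations for the other states:
  h_0 = 1 + 1/2*h_0 + 1/4*h_1 + 1/4*h_2
  h_1 = 1 + 1/4*h_0 + 1/4*h_1 + 1/2*h_2

Substituting h_2 = 0 and rearranging gives the linear system (I - Q) h = 1:
  [1/2, -1/4] . (h_0, h_1) = 1
  [-1/4, 3/4] . (h_0, h_1) = 1

Solving yields:
  h_0 = 16/5
  h_1 = 12/5

Starting state is 1, so the expected hitting time is h_1 = 12/5.

Answer: 12/5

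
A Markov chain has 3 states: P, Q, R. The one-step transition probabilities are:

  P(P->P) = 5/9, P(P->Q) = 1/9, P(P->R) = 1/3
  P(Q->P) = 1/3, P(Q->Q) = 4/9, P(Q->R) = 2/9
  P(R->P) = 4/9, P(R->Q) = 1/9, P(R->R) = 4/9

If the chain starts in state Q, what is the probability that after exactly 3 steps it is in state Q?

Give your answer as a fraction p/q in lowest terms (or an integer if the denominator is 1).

Computing P^3 by repeated multiplication:
P^1 =
  P: [5/9, 1/9, 1/3]
  Q: [1/3, 4/9, 2/9]
  R: [4/9, 1/9, 4/9]
P^2 =
  P: [40/81, 4/27, 29/81]
  Q: [35/81, 7/27, 25/81]
  R: [13/27, 4/27, 10/27]
P^3 =
  P: [352/729, 13/81, 260/729]
  Q: [338/729, 16/81, 247/729]
  R: [13/27, 13/81, 29/81]

(P^3)[Q -> Q] = 16/81

Answer: 16/81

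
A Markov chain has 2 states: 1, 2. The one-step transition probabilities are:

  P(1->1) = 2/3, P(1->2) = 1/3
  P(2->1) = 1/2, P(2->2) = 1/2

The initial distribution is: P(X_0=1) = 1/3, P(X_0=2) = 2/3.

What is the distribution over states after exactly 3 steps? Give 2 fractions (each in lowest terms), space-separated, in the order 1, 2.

Propagating the distribution step by step (d_{t+1} = d_t * P):
d_0 = (1=1/3, 2=2/3)
  d_1[1] = 1/3*2/3 + 2/3*1/2 = 5/9
  d_1[2] = 1/3*1/3 + 2/3*1/2 = 4/9
d_1 = (1=5/9, 2=4/9)
  d_2[1] = 5/9*2/3 + 4/9*1/2 = 16/27
  d_2[2] = 5/9*1/3 + 4/9*1/2 = 11/27
d_2 = (1=16/27, 2=11/27)
  d_3[1] = 16/27*2/3 + 11/27*1/2 = 97/162
  d_3[2] = 16/27*1/3 + 11/27*1/2 = 65/162
d_3 = (1=97/162, 2=65/162)

Answer: 97/162 65/162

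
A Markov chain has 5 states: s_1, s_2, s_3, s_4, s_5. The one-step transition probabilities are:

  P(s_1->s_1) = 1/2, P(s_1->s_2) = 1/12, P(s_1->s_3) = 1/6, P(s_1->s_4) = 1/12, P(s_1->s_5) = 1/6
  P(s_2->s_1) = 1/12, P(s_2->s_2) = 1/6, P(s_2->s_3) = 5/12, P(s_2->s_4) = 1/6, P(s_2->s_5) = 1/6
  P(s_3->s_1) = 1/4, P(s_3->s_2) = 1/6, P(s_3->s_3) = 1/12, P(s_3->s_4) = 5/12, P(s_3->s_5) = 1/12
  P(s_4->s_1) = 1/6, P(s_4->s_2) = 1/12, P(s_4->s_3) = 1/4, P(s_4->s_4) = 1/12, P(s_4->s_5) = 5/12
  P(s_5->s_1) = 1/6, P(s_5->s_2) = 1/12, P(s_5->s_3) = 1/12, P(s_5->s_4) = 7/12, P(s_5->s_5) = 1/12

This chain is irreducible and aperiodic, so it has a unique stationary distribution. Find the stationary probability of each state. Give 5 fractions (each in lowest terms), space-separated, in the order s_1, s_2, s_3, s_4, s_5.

Answer: 813/3134 337/3134 573/3134 1581/6268 1241/6268

Derivation:
The stationary distribution satisfies pi = pi * P, i.e.:
  pi_s_1 = 1/2*pi_s_1 + 1/12*pi_s_2 + 1/4*pi_s_3 + 1/6*pi_s_4 + 1/6*pi_s_5
  pi_s_2 = 1/12*pi_s_1 + 1/6*pi_s_2 + 1/6*pi_s_3 + 1/12*pi_s_4 + 1/12*pi_s_5
  pi_s_3 = 1/6*pi_s_1 + 5/12*pi_s_2 + 1/12*pi_s_3 + 1/4*pi_s_4 + 1/12*pi_s_5
  pi_s_4 = 1/12*pi_s_1 + 1/6*pi_s_2 + 5/12*pi_s_3 + 1/12*pi_s_4 + 7/12*pi_s_5
  pi_s_5 = 1/6*pi_s_1 + 1/6*pi_s_2 + 1/12*pi_s_3 + 5/12*pi_s_4 + 1/12*pi_s_5
with normalization: pi_s_1 + pi_s_2 + pi_s_3 + pi_s_4 + pi_s_5 = 1.

Using the first 4 balance equations plus normalization, the linear system A*pi = b is:
  [-1/2, 1/12, 1/4, 1/6, 1/6] . pi = 0
  [1/12, -5/6, 1/6, 1/12, 1/12] . pi = 0
  [1/6, 5/12, -11/12, 1/4, 1/12] . pi = 0
  [1/12, 1/6, 5/12, -11/12, 7/12] . pi = 0
  [1, 1, 1, 1, 1] . pi = 1

Solving yields:
  pi_s_1 = 813/3134
  pi_s_2 = 337/3134
  pi_s_3 = 573/3134
  pi_s_4 = 1581/6268
  pi_s_5 = 1241/6268

Verification (pi * P):
  813/3134*1/2 + 337/3134*1/12 + 573/3134*1/4 + 1581/6268*1/6 + 1241/6268*1/6 = 813/3134 = pi_s_1  (ok)
  813/3134*1/12 + 337/3134*1/6 + 573/3134*1/6 + 1581/6268*1/12 + 1241/6268*1/12 = 337/3134 = pi_s_2  (ok)
  813/3134*1/6 + 337/3134*5/12 + 573/3134*1/12 + 1581/6268*1/4 + 1241/6268*1/12 = 573/3134 = pi_s_3  (ok)
  813/3134*1/12 + 337/3134*1/6 + 573/3134*5/12 + 1581/6268*1/12 + 1241/6268*7/12 = 1581/6268 = pi_s_4  (ok)
  813/3134*1/6 + 337/3134*1/6 + 573/3134*1/12 + 1581/6268*5/12 + 1241/6268*1/12 = 1241/6268 = pi_s_5  (ok)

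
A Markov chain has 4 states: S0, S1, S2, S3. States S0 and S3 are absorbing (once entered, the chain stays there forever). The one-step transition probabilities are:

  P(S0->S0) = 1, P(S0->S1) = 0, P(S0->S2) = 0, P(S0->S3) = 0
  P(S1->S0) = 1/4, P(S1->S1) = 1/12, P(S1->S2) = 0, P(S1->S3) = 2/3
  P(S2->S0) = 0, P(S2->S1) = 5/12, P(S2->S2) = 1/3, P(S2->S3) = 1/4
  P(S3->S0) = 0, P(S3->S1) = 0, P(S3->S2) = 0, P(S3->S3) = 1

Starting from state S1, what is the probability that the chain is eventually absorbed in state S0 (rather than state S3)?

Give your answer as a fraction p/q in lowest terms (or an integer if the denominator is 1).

Answer: 3/11

Derivation:
Let a_i = P(absorbed in S0 | start in state i).
Boundary conditions: a_S0 = 1, a_S3 = 0.
For each transient state i, a_i = sum_j P(i->j) * a_j:
  a_S1 = 1/4*a_S0 + 1/12*a_S1 + 0*a_S2 + 2/3*a_S3
  a_S2 = 0*a_S0 + 5/12*a_S1 + 1/3*a_S2 + 1/4*a_S3

Substituting a_S0 = 1 and a_S3 = 0, rearrange to (I - Q) a = r where r[i] = P(i -> S0):
  [11/12, 0] . (a_S1, a_S2) = 1/4
  [-5/12, 2/3] . (a_S1, a_S2) = 0

Solving yields:
  a_S1 = 3/11
  a_S2 = 15/88

Starting state is S1, so the absorption probability is a_S1 = 3/11.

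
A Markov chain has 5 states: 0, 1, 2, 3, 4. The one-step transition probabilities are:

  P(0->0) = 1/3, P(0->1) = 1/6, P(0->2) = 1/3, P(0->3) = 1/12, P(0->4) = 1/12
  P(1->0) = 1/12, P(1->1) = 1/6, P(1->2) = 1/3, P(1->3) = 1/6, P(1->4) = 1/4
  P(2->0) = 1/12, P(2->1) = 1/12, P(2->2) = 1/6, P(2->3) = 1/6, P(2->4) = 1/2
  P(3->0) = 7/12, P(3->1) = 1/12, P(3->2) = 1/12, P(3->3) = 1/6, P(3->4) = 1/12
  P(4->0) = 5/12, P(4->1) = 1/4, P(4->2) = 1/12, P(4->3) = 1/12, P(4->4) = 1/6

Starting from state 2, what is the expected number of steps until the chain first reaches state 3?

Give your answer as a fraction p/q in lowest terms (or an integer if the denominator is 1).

Answer: 22440/2797

Derivation:
Let h_i = expected steps to first reach 3 from state i.
Boundary: h_3 = 0.
First-step equations for the other states:
  h_0 = 1 + 1/3*h_0 + 1/6*h_1 + 1/3*h_2 + 1/12*h_3 + 1/12*h_4
  h_1 = 1 + 1/12*h_0 + 1/6*h_1 + 1/3*h_2 + 1/6*h_3 + 1/4*h_4
  h_2 = 1 + 1/12*h_0 + 1/12*h_1 + 1/6*h_2 + 1/6*h_3 + 1/2*h_4
  h_4 = 1 + 5/12*h_0 + 1/4*h_1 + 1/12*h_2 + 1/12*h_3 + 1/6*h_4

Substituting h_3 = 0 and rearranging gives the linear system (I - Q) h = 1:
  [2/3, -1/6, -1/3, -1/12] . (h_0, h_1, h_2, h_4) = 1
  [-1/12, 5/6, -1/3, -1/4] . (h_0, h_1, h_2, h_4) = 1
  [-1/12, -1/12, 5/6, -1/2] . (h_0, h_1, h_2, h_4) = 1
  [-5/12, -1/4, -1/12, 5/6] . (h_0, h_1, h_2, h_4) = 1

Solving yields:
  h_0 = 23928/2797
  h_1 = 21972/2797
  h_2 = 22440/2797
  h_4 = 24156/2797

Starting state is 2, so the expected hitting time is h_2 = 22440/2797.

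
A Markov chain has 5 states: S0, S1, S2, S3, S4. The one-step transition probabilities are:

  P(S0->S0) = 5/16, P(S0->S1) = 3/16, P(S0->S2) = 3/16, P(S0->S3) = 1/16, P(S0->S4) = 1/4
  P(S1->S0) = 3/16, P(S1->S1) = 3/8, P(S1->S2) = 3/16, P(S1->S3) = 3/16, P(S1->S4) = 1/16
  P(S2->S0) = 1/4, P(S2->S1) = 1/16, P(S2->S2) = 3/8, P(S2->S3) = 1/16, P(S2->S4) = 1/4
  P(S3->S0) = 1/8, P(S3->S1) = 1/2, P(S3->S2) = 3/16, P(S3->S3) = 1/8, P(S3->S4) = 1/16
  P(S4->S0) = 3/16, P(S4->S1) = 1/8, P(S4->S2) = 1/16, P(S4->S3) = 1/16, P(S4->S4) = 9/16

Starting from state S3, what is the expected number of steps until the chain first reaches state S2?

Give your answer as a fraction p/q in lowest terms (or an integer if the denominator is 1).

Answer: 2144/349

Derivation:
Let h_i = expected steps to first reach S2 from state i.
Boundary: h_S2 = 0.
First-step equations for the other states:
  h_S0 = 1 + 5/16*h_S0 + 3/16*h_S1 + 3/16*h_S2 + 1/16*h_S3 + 1/4*h_S4
  h_S1 = 1 + 3/16*h_S0 + 3/8*h_S1 + 3/16*h_S2 + 3/16*h_S3 + 1/16*h_S4
  h_S3 = 1 + 1/8*h_S0 + 1/2*h_S1 + 3/16*h_S2 + 1/8*h_S3 + 1/16*h_S4
  h_S4 = 1 + 3/16*h_S0 + 1/8*h_S1 + 1/16*h_S2 + 1/16*h_S3 + 9/16*h_S4

Substituting h_S2 = 0 and rearranging gives the linear system (I - Q) h = 1:
  [11/16, -3/16, -1/16, -1/4] . (h_S0, h_S1, h_S3, h_S4) = 1
  [-3/16, 5/8, -3/16, -1/16] . (h_S0, h_S1, h_S3, h_S4) = 1
  [-1/8, -1/2, 7/8, -1/16] . (h_S0, h_S1, h_S3, h_S4) = 1
  [-3/16, -1/8, -1/16, 7/16] . (h_S0, h_S1, h_S3, h_S4) = 1

Solving yields:
  h_S0 = 15872/2443
  h_S1 = 15056/2443
  h_S3 = 2144/349
  h_S4 = 18832/2443

Starting state is S3, so the expected hitting time is h_S3 = 2144/349.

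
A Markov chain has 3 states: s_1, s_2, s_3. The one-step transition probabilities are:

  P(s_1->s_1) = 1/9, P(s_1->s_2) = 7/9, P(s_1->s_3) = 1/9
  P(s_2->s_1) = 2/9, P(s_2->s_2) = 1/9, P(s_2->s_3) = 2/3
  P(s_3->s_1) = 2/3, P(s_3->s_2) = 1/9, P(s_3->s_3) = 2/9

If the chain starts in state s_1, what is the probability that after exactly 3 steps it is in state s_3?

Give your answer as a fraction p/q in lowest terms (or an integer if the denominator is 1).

Answer: 67/243

Derivation:
Computing P^3 by repeated multiplication:
P^1 =
  s_1: [1/9, 7/9, 1/9]
  s_2: [2/9, 1/9, 2/3]
  s_3: [2/3, 1/9, 2/9]
P^2 =
  s_1: [7/27, 5/27, 5/9]
  s_2: [40/81, 7/27, 20/81]
  s_3: [20/81, 5/9, 16/81]
P^3 =
  s_1: [107/243, 23/81, 67/243]
  s_2: [202/729, 107/243, 206/729]
  s_3: [206/729, 67/243, 322/729]

(P^3)[s_1 -> s_3] = 67/243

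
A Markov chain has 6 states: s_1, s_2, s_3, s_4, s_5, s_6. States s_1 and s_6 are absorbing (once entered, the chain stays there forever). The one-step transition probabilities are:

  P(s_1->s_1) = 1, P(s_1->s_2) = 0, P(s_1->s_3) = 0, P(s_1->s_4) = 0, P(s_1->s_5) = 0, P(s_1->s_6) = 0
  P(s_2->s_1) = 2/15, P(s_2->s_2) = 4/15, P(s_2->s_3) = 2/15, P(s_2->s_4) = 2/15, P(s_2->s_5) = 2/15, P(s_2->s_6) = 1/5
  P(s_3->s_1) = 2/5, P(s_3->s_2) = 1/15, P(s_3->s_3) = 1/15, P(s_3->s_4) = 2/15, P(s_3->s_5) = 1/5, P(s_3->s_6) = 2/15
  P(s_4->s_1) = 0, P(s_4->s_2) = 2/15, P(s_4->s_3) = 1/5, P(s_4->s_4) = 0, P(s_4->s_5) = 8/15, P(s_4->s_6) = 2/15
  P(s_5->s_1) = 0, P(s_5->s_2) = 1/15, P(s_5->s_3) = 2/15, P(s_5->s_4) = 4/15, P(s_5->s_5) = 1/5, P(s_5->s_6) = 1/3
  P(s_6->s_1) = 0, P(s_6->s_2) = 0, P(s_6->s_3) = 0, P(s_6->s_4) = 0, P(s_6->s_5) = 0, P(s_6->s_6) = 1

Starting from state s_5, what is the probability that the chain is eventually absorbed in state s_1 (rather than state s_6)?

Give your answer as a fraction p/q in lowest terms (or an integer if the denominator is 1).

Answer: 1884/8987

Derivation:
Let a_i = P(absorbed in s_1 | start in state i).
Boundary conditions: a_s_1 = 1, a_s_6 = 0.
For each transient state i, a_i = sum_j P(i->j) * a_j:
  a_s_2 = 2/15*a_s_1 + 4/15*a_s_2 + 2/15*a_s_3 + 2/15*a_s_4 + 2/15*a_s_5 + 1/5*a_s_6
  a_s_3 = 2/5*a_s_1 + 1/15*a_s_2 + 1/15*a_s_3 + 2/15*a_s_4 + 1/5*a_s_5 + 2/15*a_s_6
  a_s_4 = 0*a_s_1 + 2/15*a_s_2 + 1/5*a_s_3 + 0*a_s_4 + 8/15*a_s_5 + 2/15*a_s_6
  a_s_5 = 0*a_s_1 + 1/15*a_s_2 + 2/15*a_s_3 + 4/15*a_s_4 + 1/5*a_s_5 + 1/3*a_s_6

Substituting a_s_1 = 1 and a_s_6 = 0, rearrange to (I - Q) a = r where r[i] = P(i -> s_1):
  [11/15, -2/15, -2/15, -2/15] . (a_s_2, a_s_3, a_s_4, a_s_5) = 2/15
  [-1/15, 14/15, -2/15, -1/5] . (a_s_2, a_s_3, a_s_4, a_s_5) = 2/5
  [-2/15, -1/5, 1, -8/15] . (a_s_2, a_s_3, a_s_4, a_s_5) = 0
  [-1/15, -2/15, -4/15, 4/5] . (a_s_2, a_s_3, a_s_4, a_s_5) = 0

Solving yields:
  a_s_2 = 3294/8987
  a_s_3 = 4835/8987
  a_s_4 = 2411/8987
  a_s_5 = 1884/8987

Starting state is s_5, so the absorption probability is a_s_5 = 1884/8987.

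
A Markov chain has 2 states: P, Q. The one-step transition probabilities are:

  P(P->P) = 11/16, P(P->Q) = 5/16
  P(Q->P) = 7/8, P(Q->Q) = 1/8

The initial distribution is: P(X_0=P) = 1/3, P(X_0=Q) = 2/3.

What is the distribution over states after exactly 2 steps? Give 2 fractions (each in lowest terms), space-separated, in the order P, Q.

Propagating the distribution step by step (d_{t+1} = d_t * P):
d_0 = (P=1/3, Q=2/3)
  d_1[P] = 1/3*11/16 + 2/3*7/8 = 13/16
  d_1[Q] = 1/3*5/16 + 2/3*1/8 = 3/16
d_1 = (P=13/16, Q=3/16)
  d_2[P] = 13/16*11/16 + 3/16*7/8 = 185/256
  d_2[Q] = 13/16*5/16 + 3/16*1/8 = 71/256
d_2 = (P=185/256, Q=71/256)

Answer: 185/256 71/256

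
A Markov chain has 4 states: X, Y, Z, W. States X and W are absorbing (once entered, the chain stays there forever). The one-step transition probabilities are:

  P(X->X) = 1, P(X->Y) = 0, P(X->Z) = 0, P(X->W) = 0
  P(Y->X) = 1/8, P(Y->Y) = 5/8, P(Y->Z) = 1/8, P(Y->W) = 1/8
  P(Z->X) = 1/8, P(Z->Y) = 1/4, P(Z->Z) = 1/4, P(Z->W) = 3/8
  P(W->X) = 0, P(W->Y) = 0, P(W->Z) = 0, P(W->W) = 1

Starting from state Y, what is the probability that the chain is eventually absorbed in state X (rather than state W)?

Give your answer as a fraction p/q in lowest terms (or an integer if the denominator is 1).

Answer: 7/16

Derivation:
Let a_i = P(absorbed in X | start in state i).
Boundary conditions: a_X = 1, a_W = 0.
For each transient state i, a_i = sum_j P(i->j) * a_j:
  a_Y = 1/8*a_X + 5/8*a_Y + 1/8*a_Z + 1/8*a_W
  a_Z = 1/8*a_X + 1/4*a_Y + 1/4*a_Z + 3/8*a_W

Substituting a_X = 1 and a_W = 0, rearrange to (I - Q) a = r where r[i] = P(i -> X):
  [3/8, -1/8] . (a_Y, a_Z) = 1/8
  [-1/4, 3/4] . (a_Y, a_Z) = 1/8

Solving yields:
  a_Y = 7/16
  a_Z = 5/16

Starting state is Y, so the absorption probability is a_Y = 7/16.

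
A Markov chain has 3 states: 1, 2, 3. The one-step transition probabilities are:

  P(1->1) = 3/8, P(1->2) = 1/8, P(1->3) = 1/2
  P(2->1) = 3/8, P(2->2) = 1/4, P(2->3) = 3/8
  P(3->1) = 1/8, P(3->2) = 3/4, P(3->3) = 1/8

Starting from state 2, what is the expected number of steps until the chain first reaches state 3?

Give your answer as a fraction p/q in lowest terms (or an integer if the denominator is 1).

Let h_i = expected steps to first reach 3 from state i.
Boundary: h_3 = 0.
First-step equations for the other states:
  h_1 = 1 + 3/8*h_1 + 1/8*h_2 + 1/2*h_3
  h_2 = 1 + 3/8*h_1 + 1/4*h_2 + 3/8*h_3

Substituting h_3 = 0 and rearranging gives the linear system (I - Q) h = 1:
  [5/8, -1/8] . (h_1, h_2) = 1
  [-3/8, 3/4] . (h_1, h_2) = 1

Solving yields:
  h_1 = 56/27
  h_2 = 64/27

Starting state is 2, so the expected hitting time is h_2 = 64/27.

Answer: 64/27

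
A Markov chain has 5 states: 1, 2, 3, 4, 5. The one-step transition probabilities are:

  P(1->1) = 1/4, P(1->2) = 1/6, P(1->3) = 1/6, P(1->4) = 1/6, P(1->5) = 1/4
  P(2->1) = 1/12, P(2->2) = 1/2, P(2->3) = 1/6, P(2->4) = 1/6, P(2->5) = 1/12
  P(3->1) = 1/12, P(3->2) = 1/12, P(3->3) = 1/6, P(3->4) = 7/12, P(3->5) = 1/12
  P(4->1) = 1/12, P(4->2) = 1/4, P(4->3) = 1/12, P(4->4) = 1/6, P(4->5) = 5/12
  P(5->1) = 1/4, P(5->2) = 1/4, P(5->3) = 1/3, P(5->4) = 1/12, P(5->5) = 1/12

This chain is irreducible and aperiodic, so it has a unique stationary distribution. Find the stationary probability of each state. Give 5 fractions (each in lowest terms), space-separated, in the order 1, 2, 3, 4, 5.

Answer: 1183/8682 2419/8682 773/4341 980/4341 787/4341

Derivation:
The stationary distribution satisfies pi = pi * P, i.e.:
  pi_1 = 1/4*pi_1 + 1/12*pi_2 + 1/12*pi_3 + 1/12*pi_4 + 1/4*pi_5
  pi_2 = 1/6*pi_1 + 1/2*pi_2 + 1/12*pi_3 + 1/4*pi_4 + 1/4*pi_5
  pi_3 = 1/6*pi_1 + 1/6*pi_2 + 1/6*pi_3 + 1/12*pi_4 + 1/3*pi_5
  pi_4 = 1/6*pi_1 + 1/6*pi_2 + 7/12*pi_3 + 1/6*pi_4 + 1/12*pi_5
  pi_5 = 1/4*pi_1 + 1/12*pi_2 + 1/12*pi_3 + 5/12*pi_4 + 1/12*pi_5
with normalization: pi_1 + pi_2 + pi_3 + pi_4 + pi_5 = 1.

Using the first 4 balance equations plus normalization, the linear system A*pi = b is:
  [-3/4, 1/12, 1/12, 1/12, 1/4] . pi = 0
  [1/6, -1/2, 1/12, 1/4, 1/4] . pi = 0
  [1/6, 1/6, -5/6, 1/12, 1/3] . pi = 0
  [1/6, 1/6, 7/12, -5/6, 1/12] . pi = 0
  [1, 1, 1, 1, 1] . pi = 1

Solving yields:
  pi_1 = 1183/8682
  pi_2 = 2419/8682
  pi_3 = 773/4341
  pi_4 = 980/4341
  pi_5 = 787/4341

Verification (pi * P):
  1183/8682*1/4 + 2419/8682*1/12 + 773/4341*1/12 + 980/4341*1/12 + 787/4341*1/4 = 1183/8682 = pi_1  (ok)
  1183/8682*1/6 + 2419/8682*1/2 + 773/4341*1/12 + 980/4341*1/4 + 787/4341*1/4 = 2419/8682 = pi_2  (ok)
  1183/8682*1/6 + 2419/8682*1/6 + 773/4341*1/6 + 980/4341*1/12 + 787/4341*1/3 = 773/4341 = pi_3  (ok)
  1183/8682*1/6 + 2419/8682*1/6 + 773/4341*7/12 + 980/4341*1/6 + 787/4341*1/12 = 980/4341 = pi_4  (ok)
  1183/8682*1/4 + 2419/8682*1/12 + 773/4341*1/12 + 980/4341*5/12 + 787/4341*1/12 = 787/4341 = pi_5  (ok)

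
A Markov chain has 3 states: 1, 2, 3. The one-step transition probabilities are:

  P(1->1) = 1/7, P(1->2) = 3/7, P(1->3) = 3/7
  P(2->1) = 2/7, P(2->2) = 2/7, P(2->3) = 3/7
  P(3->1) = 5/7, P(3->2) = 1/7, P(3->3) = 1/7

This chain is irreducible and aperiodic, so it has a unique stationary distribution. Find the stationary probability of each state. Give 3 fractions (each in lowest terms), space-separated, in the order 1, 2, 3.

The stationary distribution satisfies pi = pi * P, i.e.:
  pi_1 = 1/7*pi_1 + 2/7*pi_2 + 5/7*pi_3
  pi_2 = 3/7*pi_1 + 2/7*pi_2 + 1/7*pi_3
  pi_3 = 3/7*pi_1 + 3/7*pi_2 + 1/7*pi_3
with normalization: pi_1 + pi_2 + pi_3 = 1.

Using the first 2 balance equations plus normalization, the linear system A*pi = b is:
  [-6/7, 2/7, 5/7] . pi = 0
  [3/7, -5/7, 1/7] . pi = 0
  [1, 1, 1] . pi = 1

Solving yields:
  pi_1 = 3/8
  pi_2 = 7/24
  pi_3 = 1/3

Verification (pi * P):
  3/8*1/7 + 7/24*2/7 + 1/3*5/7 = 3/8 = pi_1  (ok)
  3/8*3/7 + 7/24*2/7 + 1/3*1/7 = 7/24 = pi_2  (ok)
  3/8*3/7 + 7/24*3/7 + 1/3*1/7 = 1/3 = pi_3  (ok)

Answer: 3/8 7/24 1/3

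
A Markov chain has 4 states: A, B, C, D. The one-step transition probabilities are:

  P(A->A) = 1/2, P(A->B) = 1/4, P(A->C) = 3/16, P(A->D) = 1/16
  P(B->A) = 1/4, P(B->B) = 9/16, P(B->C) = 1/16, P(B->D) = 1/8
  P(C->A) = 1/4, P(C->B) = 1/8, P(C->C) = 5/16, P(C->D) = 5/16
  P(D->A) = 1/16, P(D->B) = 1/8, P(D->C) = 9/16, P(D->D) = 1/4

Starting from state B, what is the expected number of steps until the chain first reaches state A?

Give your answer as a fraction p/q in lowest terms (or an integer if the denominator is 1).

Let h_i = expected steps to first reach A from state i.
Boundary: h_A = 0.
First-step equations for the other states:
  h_B = 1 + 1/4*h_A + 9/16*h_B + 1/16*h_C + 1/8*h_D
  h_C = 1 + 1/4*h_A + 1/8*h_B + 5/16*h_C + 5/16*h_D
  h_D = 1 + 1/16*h_A + 1/8*h_B + 9/16*h_C + 1/4*h_D

Substituting h_A = 0 and rearranging gives the linear system (I - Q) h = 1:
  [7/16, -1/16, -1/8] . (h_B, h_C, h_D) = 1
  [-1/8, 11/16, -5/16] . (h_B, h_C, h_D) = 1
  [-1/8, -9/16, 3/4] . (h_B, h_C, h_D) = 1

Solving yields:
  h_B = 256/55
  h_C = 272/55
  h_D = 64/11

Starting state is B, so the expected hitting time is h_B = 256/55.

Answer: 256/55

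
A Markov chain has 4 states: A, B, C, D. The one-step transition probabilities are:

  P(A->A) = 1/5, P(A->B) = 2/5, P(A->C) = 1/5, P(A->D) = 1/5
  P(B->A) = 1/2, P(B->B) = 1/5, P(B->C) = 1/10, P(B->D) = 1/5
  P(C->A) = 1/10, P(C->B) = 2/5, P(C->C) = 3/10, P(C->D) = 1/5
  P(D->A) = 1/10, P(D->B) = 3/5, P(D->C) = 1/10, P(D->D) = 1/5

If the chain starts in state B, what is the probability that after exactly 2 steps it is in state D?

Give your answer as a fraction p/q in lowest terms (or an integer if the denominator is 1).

Computing P^2 by repeated multiplication:
P^1 =
  A: [1/5, 2/5, 1/5, 1/5]
  B: [1/2, 1/5, 1/10, 1/5]
  C: [1/10, 2/5, 3/10, 1/5]
  D: [1/10, 3/5, 1/10, 1/5]
P^2 =
  A: [7/25, 9/25, 4/25, 1/5]
  B: [23/100, 2/5, 17/100, 1/5]
  C: [27/100, 9/25, 17/100, 1/5]
  D: [7/20, 8/25, 13/100, 1/5]

(P^2)[B -> D] = 1/5

Answer: 1/5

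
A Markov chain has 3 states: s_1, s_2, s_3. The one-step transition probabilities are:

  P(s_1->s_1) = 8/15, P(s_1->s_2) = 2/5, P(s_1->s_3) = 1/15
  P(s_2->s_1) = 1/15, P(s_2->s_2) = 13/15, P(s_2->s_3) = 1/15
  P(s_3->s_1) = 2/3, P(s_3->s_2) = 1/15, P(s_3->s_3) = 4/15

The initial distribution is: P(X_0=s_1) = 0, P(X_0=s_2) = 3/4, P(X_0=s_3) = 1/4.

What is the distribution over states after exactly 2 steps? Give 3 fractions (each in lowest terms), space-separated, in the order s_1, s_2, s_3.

Propagating the distribution step by step (d_{t+1} = d_t * P):
d_0 = (s_1=0, s_2=3/4, s_3=1/4)
  d_1[s_1] = 0*8/15 + 3/4*1/15 + 1/4*2/3 = 13/60
  d_1[s_2] = 0*2/5 + 3/4*13/15 + 1/4*1/15 = 2/3
  d_1[s_3] = 0*1/15 + 3/4*1/15 + 1/4*4/15 = 7/60
d_1 = (s_1=13/60, s_2=2/3, s_3=7/60)
  d_2[s_1] = 13/60*8/15 + 2/3*1/15 + 7/60*2/3 = 107/450
  d_2[s_2] = 13/60*2/5 + 2/3*13/15 + 7/60*1/15 = 121/180
  d_2[s_3] = 13/60*1/15 + 2/3*1/15 + 7/60*4/15 = 9/100
d_2 = (s_1=107/450, s_2=121/180, s_3=9/100)

Answer: 107/450 121/180 9/100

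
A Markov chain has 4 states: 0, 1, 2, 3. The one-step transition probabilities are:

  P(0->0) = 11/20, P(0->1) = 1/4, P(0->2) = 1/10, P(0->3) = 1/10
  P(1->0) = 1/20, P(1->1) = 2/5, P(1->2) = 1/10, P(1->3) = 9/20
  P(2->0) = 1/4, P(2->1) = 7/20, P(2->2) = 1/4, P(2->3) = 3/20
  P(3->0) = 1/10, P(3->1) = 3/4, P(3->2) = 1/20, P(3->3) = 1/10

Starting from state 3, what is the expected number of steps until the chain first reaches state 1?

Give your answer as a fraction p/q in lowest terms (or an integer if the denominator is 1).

Answer: 3460/2141

Derivation:
Let h_i = expected steps to first reach 1 from state i.
Boundary: h_1 = 0.
First-step equations for the other states:
  h_0 = 1 + 11/20*h_0 + 1/4*h_1 + 1/10*h_2 + 1/10*h_3
  h_2 = 1 + 1/4*h_0 + 7/20*h_1 + 1/4*h_2 + 3/20*h_3
  h_3 = 1 + 1/10*h_0 + 3/4*h_1 + 1/20*h_2 + 1/10*h_3

Substituting h_1 = 0 and rearranging gives the linear system (I - Q) h = 1:
  [9/20, -1/10, -1/10] . (h_0, h_2, h_3) = 1
  [-1/4, 3/4, -3/20] . (h_0, h_2, h_3) = 1
  [-1/10, -1/20, 9/10] . (h_0, h_2, h_3) = 1

Solving yields:
  h_0 = 6820/2141
  h_2 = 5820/2141
  h_3 = 3460/2141

Starting state is 3, so the expected hitting time is h_3 = 3460/2141.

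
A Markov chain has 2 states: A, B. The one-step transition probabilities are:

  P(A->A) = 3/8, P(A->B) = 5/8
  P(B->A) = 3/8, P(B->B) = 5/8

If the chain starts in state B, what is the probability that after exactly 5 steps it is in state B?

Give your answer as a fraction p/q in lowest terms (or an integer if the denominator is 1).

Computing P^5 by repeated multiplication:
P^1 =
  A: [3/8, 5/8]
  B: [3/8, 5/8]
P^2 =
  A: [3/8, 5/8]
  B: [3/8, 5/8]
P^3 =
  A: [3/8, 5/8]
  B: [3/8, 5/8]
P^4 =
  A: [3/8, 5/8]
  B: [3/8, 5/8]
P^5 =
  A: [3/8, 5/8]
  B: [3/8, 5/8]

(P^5)[B -> B] = 5/8

Answer: 5/8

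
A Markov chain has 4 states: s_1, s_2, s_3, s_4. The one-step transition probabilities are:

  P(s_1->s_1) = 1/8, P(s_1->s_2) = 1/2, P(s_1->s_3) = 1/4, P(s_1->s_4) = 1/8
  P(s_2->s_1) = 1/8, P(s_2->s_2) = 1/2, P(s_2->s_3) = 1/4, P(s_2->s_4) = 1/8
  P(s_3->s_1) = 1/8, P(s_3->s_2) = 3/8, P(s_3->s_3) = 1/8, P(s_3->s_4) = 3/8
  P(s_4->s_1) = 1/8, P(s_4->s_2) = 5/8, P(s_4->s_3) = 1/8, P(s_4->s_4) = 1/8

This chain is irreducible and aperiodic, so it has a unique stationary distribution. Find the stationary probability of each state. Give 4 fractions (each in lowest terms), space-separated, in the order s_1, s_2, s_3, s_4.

The stationary distribution satisfies pi = pi * P, i.e.:
  pi_s_1 = 1/8*pi_s_1 + 1/8*pi_s_2 + 1/8*pi_s_3 + 1/8*pi_s_4
  pi_s_2 = 1/2*pi_s_1 + 1/2*pi_s_2 + 3/8*pi_s_3 + 5/8*pi_s_4
  pi_s_3 = 1/4*pi_s_1 + 1/4*pi_s_2 + 1/8*pi_s_3 + 1/8*pi_s_4
  pi_s_4 = 1/8*pi_s_1 + 1/8*pi_s_2 + 3/8*pi_s_3 + 1/8*pi_s_4
with normalization: pi_s_1 + pi_s_2 + pi_s_3 + pi_s_4 = 1.

Using the first 3 balance equations plus normalization, the linear system A*pi = b is:
  [-7/8, 1/8, 1/8, 1/8] . pi = 0
  [1/2, -1/2, 3/8, 5/8] . pi = 0
  [1/4, 1/4, -7/8, 1/8] . pi = 0
  [1, 1, 1, 1] . pi = 1

Solving yields:
  pi_s_1 = 1/8
  pi_s_2 = 147/296
  pi_s_3 = 15/74
  pi_s_4 = 13/74

Verification (pi * P):
  1/8*1/8 + 147/296*1/8 + 15/74*1/8 + 13/74*1/8 = 1/8 = pi_s_1  (ok)
  1/8*1/2 + 147/296*1/2 + 15/74*3/8 + 13/74*5/8 = 147/296 = pi_s_2  (ok)
  1/8*1/4 + 147/296*1/4 + 15/74*1/8 + 13/74*1/8 = 15/74 = pi_s_3  (ok)
  1/8*1/8 + 147/296*1/8 + 15/74*3/8 + 13/74*1/8 = 13/74 = pi_s_4  (ok)

Answer: 1/8 147/296 15/74 13/74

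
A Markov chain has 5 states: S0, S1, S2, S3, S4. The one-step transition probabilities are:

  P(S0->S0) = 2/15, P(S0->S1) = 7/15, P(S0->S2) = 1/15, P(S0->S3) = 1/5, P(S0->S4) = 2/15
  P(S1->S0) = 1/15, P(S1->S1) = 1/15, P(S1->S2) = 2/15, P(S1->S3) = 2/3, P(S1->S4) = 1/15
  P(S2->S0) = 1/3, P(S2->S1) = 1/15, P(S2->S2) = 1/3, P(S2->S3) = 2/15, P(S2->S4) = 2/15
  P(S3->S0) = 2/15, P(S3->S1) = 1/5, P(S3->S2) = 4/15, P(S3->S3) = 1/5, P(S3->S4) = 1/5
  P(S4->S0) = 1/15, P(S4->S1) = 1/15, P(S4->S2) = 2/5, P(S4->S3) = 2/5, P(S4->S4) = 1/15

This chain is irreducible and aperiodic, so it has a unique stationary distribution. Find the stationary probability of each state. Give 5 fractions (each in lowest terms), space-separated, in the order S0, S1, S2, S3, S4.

Answer: 2564/15801 2689/15801 3880/15801 1525/5267 91/687

Derivation:
The stationary distribution satisfies pi = pi * P, i.e.:
  pi_S0 = 2/15*pi_S0 + 1/15*pi_S1 + 1/3*pi_S2 + 2/15*pi_S3 + 1/15*pi_S4
  pi_S1 = 7/15*pi_S0 + 1/15*pi_S1 + 1/15*pi_S2 + 1/5*pi_S3 + 1/15*pi_S4
  pi_S2 = 1/15*pi_S0 + 2/15*pi_S1 + 1/3*pi_S2 + 4/15*pi_S3 + 2/5*pi_S4
  pi_S3 = 1/5*pi_S0 + 2/3*pi_S1 + 2/15*pi_S2 + 1/5*pi_S3 + 2/5*pi_S4
  pi_S4 = 2/15*pi_S0 + 1/15*pi_S1 + 2/15*pi_S2 + 1/5*pi_S3 + 1/15*pi_S4
with normalization: pi_S0 + pi_S1 + pi_S2 + pi_S3 + pi_S4 = 1.

Using the first 4 balance equations plus normalization, the linear system A*pi = b is:
  [-13/15, 1/15, 1/3, 2/15, 1/15] . pi = 0
  [7/15, -14/15, 1/15, 1/5, 1/15] . pi = 0
  [1/15, 2/15, -2/3, 4/15, 2/5] . pi = 0
  [1/5, 2/3, 2/15, -4/5, 2/5] . pi = 0
  [1, 1, 1, 1, 1] . pi = 1

Solving yields:
  pi_S0 = 2564/15801
  pi_S1 = 2689/15801
  pi_S2 = 3880/15801
  pi_S3 = 1525/5267
  pi_S4 = 91/687

Verification (pi * P):
  2564/15801*2/15 + 2689/15801*1/15 + 3880/15801*1/3 + 1525/5267*2/15 + 91/687*1/15 = 2564/15801 = pi_S0  (ok)
  2564/15801*7/15 + 2689/15801*1/15 + 3880/15801*1/15 + 1525/5267*1/5 + 91/687*1/15 = 2689/15801 = pi_S1  (ok)
  2564/15801*1/15 + 2689/15801*2/15 + 3880/15801*1/3 + 1525/5267*4/15 + 91/687*2/5 = 3880/15801 = pi_S2  (ok)
  2564/15801*1/5 + 2689/15801*2/3 + 3880/15801*2/15 + 1525/5267*1/5 + 91/687*2/5 = 1525/5267 = pi_S3  (ok)
  2564/15801*2/15 + 2689/15801*1/15 + 3880/15801*2/15 + 1525/5267*1/5 + 91/687*1/15 = 91/687 = pi_S4  (ok)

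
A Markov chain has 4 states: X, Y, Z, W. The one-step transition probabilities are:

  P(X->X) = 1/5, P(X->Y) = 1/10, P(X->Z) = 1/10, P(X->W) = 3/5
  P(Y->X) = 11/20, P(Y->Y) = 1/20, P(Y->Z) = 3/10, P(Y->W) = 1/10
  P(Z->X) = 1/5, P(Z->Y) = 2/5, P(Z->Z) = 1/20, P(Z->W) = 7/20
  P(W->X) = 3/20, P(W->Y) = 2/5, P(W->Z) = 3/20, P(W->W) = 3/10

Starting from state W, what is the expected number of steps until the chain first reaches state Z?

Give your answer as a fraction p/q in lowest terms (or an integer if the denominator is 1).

Let h_i = expected steps to first reach Z from state i.
Boundary: h_Z = 0.
First-step equations for the other states:
  h_X = 1 + 1/5*h_X + 1/10*h_Y + 1/10*h_Z + 3/5*h_W
  h_Y = 1 + 11/20*h_X + 1/20*h_Y + 3/10*h_Z + 1/10*h_W
  h_W = 1 + 3/20*h_X + 2/5*h_Y + 3/20*h_Z + 3/10*h_W

Substituting h_Z = 0 and rearranging gives the linear system (I - Q) h = 1:
  [4/5, -1/10, -3/5] . (h_X, h_Y, h_W) = 1
  [-11/20, 19/20, -1/10] . (h_X, h_Y, h_W) = 1
  [-3/20, -2/5, 7/10] . (h_X, h_Y, h_W) = 1

Solving yields:
  h_X = 606/97
  h_Y = 512/97
  h_W = 561/97

Starting state is W, so the expected hitting time is h_W = 561/97.

Answer: 561/97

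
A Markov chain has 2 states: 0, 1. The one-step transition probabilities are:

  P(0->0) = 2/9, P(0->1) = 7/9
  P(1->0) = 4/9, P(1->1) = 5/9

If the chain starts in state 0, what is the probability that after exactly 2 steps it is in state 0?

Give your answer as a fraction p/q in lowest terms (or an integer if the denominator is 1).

Computing P^2 by repeated multiplication:
P^1 =
  0: [2/9, 7/9]
  1: [4/9, 5/9]
P^2 =
  0: [32/81, 49/81]
  1: [28/81, 53/81]

(P^2)[0 -> 0] = 32/81

Answer: 32/81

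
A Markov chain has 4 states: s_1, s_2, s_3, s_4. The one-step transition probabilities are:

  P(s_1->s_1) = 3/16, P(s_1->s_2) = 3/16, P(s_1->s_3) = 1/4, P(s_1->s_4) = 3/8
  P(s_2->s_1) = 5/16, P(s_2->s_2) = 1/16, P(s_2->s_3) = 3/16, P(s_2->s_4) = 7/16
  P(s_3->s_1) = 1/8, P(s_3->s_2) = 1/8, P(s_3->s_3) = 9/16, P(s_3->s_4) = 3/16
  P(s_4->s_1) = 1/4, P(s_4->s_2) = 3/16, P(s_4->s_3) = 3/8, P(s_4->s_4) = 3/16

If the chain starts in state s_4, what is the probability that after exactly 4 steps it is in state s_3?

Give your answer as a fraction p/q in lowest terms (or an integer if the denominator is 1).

Answer: 1625/4096

Derivation:
Computing P^4 by repeated multiplication:
P^1 =
  s_1: [3/16, 3/16, 1/4, 3/8]
  s_2: [5/16, 1/16, 3/16, 7/16]
  s_3: [1/8, 1/8, 9/16, 3/16]
  s_4: [1/4, 3/16, 3/8, 3/16]
P^2 =
  s_1: [7/32, 19/128, 93/256, 69/256]
  s_2: [27/128, 43/256, 23/64, 67/256]
  s_3: [23/128, 35/256, 113/256, 31/128]
  s_4: [51/256, 9/64, 97/256, 9/32]
P^3 =
  s_1: [205/1024, 599/4096, 1589/4096, 17/64]
  s_2: [829/4096, 295/2048, 1575/4096, 551/2048]
  s_3: [787/4096, 585/4096, 839/2048, 523/2048]
  s_4: [815/4096, 599/4096, 1617/4096, 1065/4096]
P^4 =
  s_1: [12985/65536, 9501/65536, 12953/32768, 2143/8192]
  s_2: [12995/65536, 9533/65536, 25873/65536, 17135/65536]
  s_3: [6413/32768, 295/2048, 26281/65536, 16989/65536]
  s_4: [6467/32768, 9473/65536, 1625/4096, 17129/65536]

(P^4)[s_4 -> s_3] = 1625/4096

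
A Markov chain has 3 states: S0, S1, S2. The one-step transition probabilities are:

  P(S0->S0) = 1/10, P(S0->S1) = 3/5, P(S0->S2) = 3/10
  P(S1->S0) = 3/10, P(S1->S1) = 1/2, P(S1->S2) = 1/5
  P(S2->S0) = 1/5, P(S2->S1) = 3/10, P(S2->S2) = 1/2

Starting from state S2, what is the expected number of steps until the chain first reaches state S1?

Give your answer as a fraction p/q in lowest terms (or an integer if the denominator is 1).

Let h_i = expected steps to first reach S1 from state i.
Boundary: h_S1 = 0.
First-step equations for the other states:
  h_S0 = 1 + 1/10*h_S0 + 3/5*h_S1 + 3/10*h_S2
  h_S2 = 1 + 1/5*h_S0 + 3/10*h_S1 + 1/2*h_S2

Substituting h_S1 = 0 and rearranging gives the linear system (I - Q) h = 1:
  [9/10, -3/10] . (h_S0, h_S2) = 1
  [-1/5, 1/2] . (h_S0, h_S2) = 1

Solving yields:
  h_S0 = 80/39
  h_S2 = 110/39

Starting state is S2, so the expected hitting time is h_S2 = 110/39.

Answer: 110/39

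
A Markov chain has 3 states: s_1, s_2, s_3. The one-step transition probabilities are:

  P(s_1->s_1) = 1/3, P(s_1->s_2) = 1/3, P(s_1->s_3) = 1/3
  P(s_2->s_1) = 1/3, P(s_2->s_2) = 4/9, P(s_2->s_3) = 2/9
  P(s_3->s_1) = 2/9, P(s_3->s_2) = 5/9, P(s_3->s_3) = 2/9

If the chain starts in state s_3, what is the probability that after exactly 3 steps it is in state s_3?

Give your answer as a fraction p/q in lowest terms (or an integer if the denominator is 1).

Computing P^3 by repeated multiplication:
P^1 =
  s_1: [1/3, 1/3, 1/3]
  s_2: [1/3, 4/9, 2/9]
  s_3: [2/9, 5/9, 2/9]
P^2 =
  s_1: [8/27, 4/9, 7/27]
  s_2: [25/81, 35/81, 7/27]
  s_3: [25/81, 4/9, 20/81]
P^3 =
  s_1: [74/243, 107/243, 62/243]
  s_2: [74/243, 320/729, 187/729]
  s_3: [223/729, 319/729, 187/729]

(P^3)[s_3 -> s_3] = 187/729

Answer: 187/729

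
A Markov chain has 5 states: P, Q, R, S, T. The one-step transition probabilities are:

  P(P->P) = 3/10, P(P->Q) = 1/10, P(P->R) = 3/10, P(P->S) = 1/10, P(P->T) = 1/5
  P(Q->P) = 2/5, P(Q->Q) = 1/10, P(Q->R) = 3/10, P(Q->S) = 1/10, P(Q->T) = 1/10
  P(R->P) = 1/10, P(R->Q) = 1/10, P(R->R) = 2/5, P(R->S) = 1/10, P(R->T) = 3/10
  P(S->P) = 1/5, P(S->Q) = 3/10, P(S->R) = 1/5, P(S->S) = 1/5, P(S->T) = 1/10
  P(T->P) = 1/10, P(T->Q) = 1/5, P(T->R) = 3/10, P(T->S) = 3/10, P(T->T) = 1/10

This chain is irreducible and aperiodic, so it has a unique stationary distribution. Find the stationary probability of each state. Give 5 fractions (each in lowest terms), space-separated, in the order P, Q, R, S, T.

Answer: 1843/9227 1372/9227 2920/9227 1401/9227 1691/9227

Derivation:
The stationary distribution satisfies pi = pi * P, i.e.:
  pi_P = 3/10*pi_P + 2/5*pi_Q + 1/10*pi_R + 1/5*pi_S + 1/10*pi_T
  pi_Q = 1/10*pi_P + 1/10*pi_Q + 1/10*pi_R + 3/10*pi_S + 1/5*pi_T
  pi_R = 3/10*pi_P + 3/10*pi_Q + 2/5*pi_R + 1/5*pi_S + 3/10*pi_T
  pi_S = 1/10*pi_P + 1/10*pi_Q + 1/10*pi_R + 1/5*pi_S + 3/10*pi_T
  pi_T = 1/5*pi_P + 1/10*pi_Q + 3/10*pi_R + 1/10*pi_S + 1/10*pi_T
with normalization: pi_P + pi_Q + pi_R + pi_S + pi_T = 1.

Using the first 4 balance equations plus normalization, the linear system A*pi = b is:
  [-7/10, 2/5, 1/10, 1/5, 1/10] . pi = 0
  [1/10, -9/10, 1/10, 3/10, 1/5] . pi = 0
  [3/10, 3/10, -3/5, 1/5, 3/10] . pi = 0
  [1/10, 1/10, 1/10, -4/5, 3/10] . pi = 0
  [1, 1, 1, 1, 1] . pi = 1

Solving yields:
  pi_P = 1843/9227
  pi_Q = 1372/9227
  pi_R = 2920/9227
  pi_S = 1401/9227
  pi_T = 1691/9227

Verification (pi * P):
  1843/9227*3/10 + 1372/9227*2/5 + 2920/9227*1/10 + 1401/9227*1/5 + 1691/9227*1/10 = 1843/9227 = pi_P  (ok)
  1843/9227*1/10 + 1372/9227*1/10 + 2920/9227*1/10 + 1401/9227*3/10 + 1691/9227*1/5 = 1372/9227 = pi_Q  (ok)
  1843/9227*3/10 + 1372/9227*3/10 + 2920/9227*2/5 + 1401/9227*1/5 + 1691/9227*3/10 = 2920/9227 = pi_R  (ok)
  1843/9227*1/10 + 1372/9227*1/10 + 2920/9227*1/10 + 1401/9227*1/5 + 1691/9227*3/10 = 1401/9227 = pi_S  (ok)
  1843/9227*1/5 + 1372/9227*1/10 + 2920/9227*3/10 + 1401/9227*1/10 + 1691/9227*1/10 = 1691/9227 = pi_T  (ok)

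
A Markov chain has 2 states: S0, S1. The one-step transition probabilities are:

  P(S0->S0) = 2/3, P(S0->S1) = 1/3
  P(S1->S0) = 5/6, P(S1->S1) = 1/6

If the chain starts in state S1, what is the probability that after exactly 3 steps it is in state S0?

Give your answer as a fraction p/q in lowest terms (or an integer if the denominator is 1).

Computing P^3 by repeated multiplication:
P^1 =
  S0: [2/3, 1/3]
  S1: [5/6, 1/6]
P^2 =
  S0: [13/18, 5/18]
  S1: [25/36, 11/36]
P^3 =
  S0: [77/108, 31/108]
  S1: [155/216, 61/216]

(P^3)[S1 -> S0] = 155/216

Answer: 155/216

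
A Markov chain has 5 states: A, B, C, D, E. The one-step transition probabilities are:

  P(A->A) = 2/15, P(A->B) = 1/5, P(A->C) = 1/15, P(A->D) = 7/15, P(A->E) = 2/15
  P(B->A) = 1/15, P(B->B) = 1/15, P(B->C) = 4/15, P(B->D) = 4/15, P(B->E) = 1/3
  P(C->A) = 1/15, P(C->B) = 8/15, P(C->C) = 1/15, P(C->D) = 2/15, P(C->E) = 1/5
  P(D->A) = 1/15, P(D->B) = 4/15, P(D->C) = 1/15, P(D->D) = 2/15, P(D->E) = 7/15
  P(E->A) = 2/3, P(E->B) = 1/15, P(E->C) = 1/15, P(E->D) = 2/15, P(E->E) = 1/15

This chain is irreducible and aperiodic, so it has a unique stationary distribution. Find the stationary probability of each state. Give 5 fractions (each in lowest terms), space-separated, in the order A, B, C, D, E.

Answer: 1073/4740 1097/5688 2993/28440 2501/10665 5141/21330

Derivation:
The stationary distribution satisfies pi = pi * P, i.e.:
  pi_A = 2/15*pi_A + 1/15*pi_B + 1/15*pi_C + 1/15*pi_D + 2/3*pi_E
  pi_B = 1/5*pi_A + 1/15*pi_B + 8/15*pi_C + 4/15*pi_D + 1/15*pi_E
  pi_C = 1/15*pi_A + 4/15*pi_B + 1/15*pi_C + 1/15*pi_D + 1/15*pi_E
  pi_D = 7/15*pi_A + 4/15*pi_B + 2/15*pi_C + 2/15*pi_D + 2/15*pi_E
  pi_E = 2/15*pi_A + 1/3*pi_B + 1/5*pi_C + 7/15*pi_D + 1/15*pi_E
with normalization: pi_A + pi_B + pi_C + pi_D + pi_E = 1.

Using the first 4 balance equations plus normalization, the linear system A*pi = b is:
  [-13/15, 1/15, 1/15, 1/15, 2/3] . pi = 0
  [1/5, -14/15, 8/15, 4/15, 1/15] . pi = 0
  [1/15, 4/15, -14/15, 1/15, 1/15] . pi = 0
  [7/15, 4/15, 2/15, -13/15, 2/15] . pi = 0
  [1, 1, 1, 1, 1] . pi = 1

Solving yields:
  pi_A = 1073/4740
  pi_B = 1097/5688
  pi_C = 2993/28440
  pi_D = 2501/10665
  pi_E = 5141/21330

Verification (pi * P):
  1073/4740*2/15 + 1097/5688*1/15 + 2993/28440*1/15 + 2501/10665*1/15 + 5141/21330*2/3 = 1073/4740 = pi_A  (ok)
  1073/4740*1/5 + 1097/5688*1/15 + 2993/28440*8/15 + 2501/10665*4/15 + 5141/21330*1/15 = 1097/5688 = pi_B  (ok)
  1073/4740*1/15 + 1097/5688*4/15 + 2993/28440*1/15 + 2501/10665*1/15 + 5141/21330*1/15 = 2993/28440 = pi_C  (ok)
  1073/4740*7/15 + 1097/5688*4/15 + 2993/28440*2/15 + 2501/10665*2/15 + 5141/21330*2/15 = 2501/10665 = pi_D  (ok)
  1073/4740*2/15 + 1097/5688*1/3 + 2993/28440*1/5 + 2501/10665*7/15 + 5141/21330*1/15 = 5141/21330 = pi_E  (ok)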